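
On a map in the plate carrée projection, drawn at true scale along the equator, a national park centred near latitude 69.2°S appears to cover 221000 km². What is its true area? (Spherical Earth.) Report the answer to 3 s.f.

78500 km²

Plate carrée maps x = Rλ, y = Rφ. The meridian scale is h = 1 and the parallel scale is k = 1/cos φ = sec φ.
Areal scale = h·k = 1 × sec φ; at 69.2°, h = 1.000, k = 2.816, so h·k = 2.816.
True area = apparent / (areal scale) = 221000 / 2.816 ≈ 78500 km².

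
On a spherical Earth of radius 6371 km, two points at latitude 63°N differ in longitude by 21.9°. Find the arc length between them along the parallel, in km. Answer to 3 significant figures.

1110 km

Arc length along a parallel = R cos φ · Δλ (with Δλ in radians).
= 6371 × cos 63° × (21.9° × π/180) = 6371 × 0.4540 × 0.3822 ≈ 1110 km.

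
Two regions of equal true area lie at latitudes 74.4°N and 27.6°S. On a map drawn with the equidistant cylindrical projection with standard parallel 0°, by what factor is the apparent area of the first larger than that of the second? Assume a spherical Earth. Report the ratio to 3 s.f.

3.30

For the equirectangular projection with φ₀ = 0 (plate carrée), h = 1 along meridians and k = sec φ along parallels.
Areal scale at 74.4°: h·k = 1.000 × 3.719 = 3.719.
Areal scale at 27.6°: h·k = 1.000 × 1.128 = 1.128.
Ratio = 3.719/1.128 ≈ 3.30.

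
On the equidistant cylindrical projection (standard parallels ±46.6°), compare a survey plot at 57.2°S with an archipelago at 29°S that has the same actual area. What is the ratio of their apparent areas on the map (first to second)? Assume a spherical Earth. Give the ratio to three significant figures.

The equidistant cylindrical projection with φ₀ = 46.6° has h = 1 (meridians true) and k = cos φ₀ / cos φ along parallels.
Areal scale at 57.2°: h·k = 1.000 × 1.268 = 1.268.
Areal scale at 29°: h·k = 1.000 × 0.7856 = 0.7856.
Ratio = 1.268/0.7856 ≈ 1.61.

1.61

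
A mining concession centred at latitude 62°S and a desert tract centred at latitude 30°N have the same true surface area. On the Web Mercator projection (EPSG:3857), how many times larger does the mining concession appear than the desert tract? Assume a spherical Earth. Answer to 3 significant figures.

3.40

Mercator areal scale is sec²φ.
At 62°: sec²(62°) = 1/0.4695² = 4.537.
At 30°: sec²(30°) = 1/0.8660² = 1.333.
Ratio = 4.537/1.333 = cos²(30°)/cos²(62°) ≈ 3.40.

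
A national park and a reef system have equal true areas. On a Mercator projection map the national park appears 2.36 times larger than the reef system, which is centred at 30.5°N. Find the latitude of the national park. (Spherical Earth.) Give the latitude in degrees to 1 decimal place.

Mercator areal scale is sec²φ, so apparent-area ratio = sec²φ₁ / sec²φ₂ = cos²φ₂ / cos²φ₁.
cos²φ₂ / cos²φ₁ = 2.36  ⇒  cos φ₁ = cos 30.5° / √2.36 = 0.8616/1.536 = 0.5609.
φ₁ = arccos(0.5609) ≈ 55.9°.

55.9°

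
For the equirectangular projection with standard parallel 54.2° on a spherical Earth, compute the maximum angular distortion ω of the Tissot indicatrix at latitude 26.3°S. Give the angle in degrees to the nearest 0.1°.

In the equirectangular projection with standard parallel φ₀ = 54.2° (x = Rλ cos φ₀, y = Rφ), meridians are true-scale (h = 1) and the parallel scale is k = cos φ₀ / cos φ.
At 26.3°: h = 1.000, k = 0.6525; principal scales a = 1.000, b = 0.6525.
sin(ω/2) = (a − b)/(a + b) = 0.3475/1.653 = 0.2103, so ω = 2 arcsin(0.2103) ≈ 24.3°.

24.3°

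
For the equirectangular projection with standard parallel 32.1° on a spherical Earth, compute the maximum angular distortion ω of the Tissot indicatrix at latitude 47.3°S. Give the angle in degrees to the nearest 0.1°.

With standard parallel φ₀ = 32.1°, the equirectangular projection gives x = Rλ cos φ₀, y = Rφ, so h = 1 and k = cos 32.1° / cos φ.
At 47.3°: h = 1.000, k = 1.249; principal scales a = 1.249, b = 1.000.
sin(ω/2) = (a − b)/(a + b) = 0.2491/2.249 = 0.1108, so ω = 2 arcsin(0.1108) ≈ 12.7°.

12.7°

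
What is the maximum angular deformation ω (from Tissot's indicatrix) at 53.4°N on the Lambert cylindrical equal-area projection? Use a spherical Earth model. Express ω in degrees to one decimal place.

The Lambert cylindrical equal-area projection is the cylindrical equal-area projection with its standard parallel at the equator (φ₀ = 0). For cylindrical equal-area with standard parallel φ₀, h = cos φ / cos φ₀ and k = cos φ₀ / cos φ, so h·k = 1.
At 53.4°: h = 0.5962, k = 1.677; principal scales a = 1.677, b = 0.5962.
sin(ω/2) = (a − b)/(a + b) = 1.081/2.273 = 0.4755, so ω = 2 arcsin(0.4755) ≈ 56.8°.

56.8°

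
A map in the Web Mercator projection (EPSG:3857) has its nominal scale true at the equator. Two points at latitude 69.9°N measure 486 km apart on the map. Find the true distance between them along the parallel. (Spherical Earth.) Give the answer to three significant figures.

Mercator is conformal, so the point scale is isotropic: h = k = sec φ = 1/cos φ.
Along the parallel at 69.9°, map distances are exaggerated by k = sec 69.9° = 2.910.
True distance = 486 / 2.910 = 486 × cos 69.9° ≈ 167 km.

167 km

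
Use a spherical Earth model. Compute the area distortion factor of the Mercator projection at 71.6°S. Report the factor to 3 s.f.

10.0

Mercator is conformal, so the point scale is isotropic: h = k = sec φ = 1/cos φ.
Areal scale = k² = sec²φ = 1/cos²(71.6°) = 1/0.3156² = 10.04.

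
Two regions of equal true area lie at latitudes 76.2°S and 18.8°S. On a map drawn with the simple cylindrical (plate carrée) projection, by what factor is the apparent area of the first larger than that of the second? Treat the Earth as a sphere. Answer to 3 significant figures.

3.97

In the plate carrée (x = Rλ, y = Rφ), meridians are true-scale (h = 1) and parallels are stretched by k = sec φ.
Areal scale at 76.2°: h·k = 1.000 × 4.192 = 4.192.
Areal scale at 18.8°: h·k = 1.000 × 1.056 = 1.056.
Ratio = 4.192/1.056 ≈ 3.97.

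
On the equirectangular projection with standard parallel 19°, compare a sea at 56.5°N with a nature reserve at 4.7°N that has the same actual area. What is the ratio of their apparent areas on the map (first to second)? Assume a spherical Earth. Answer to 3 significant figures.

1.81

The equidistant cylindrical projection with φ₀ = 19° has h = 1 (meridians true) and k = cos φ₀ / cos φ along parallels.
Areal scale at 56.5°: h·k = 1.000 × 1.713 = 1.713.
Areal scale at 4.7°: h·k = 1.000 × 0.9487 = 0.9487.
Ratio = 1.713/0.9487 ≈ 1.81.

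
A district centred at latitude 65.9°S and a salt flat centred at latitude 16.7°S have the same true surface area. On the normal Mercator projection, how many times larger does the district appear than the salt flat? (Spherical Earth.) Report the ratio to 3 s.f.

5.50

Mercator areal scale is sec²φ.
At 65.9°: sec²(65.9°) = 1/0.4083² = 5.998.
At 16.7°: sec²(16.7°) = 1/0.9578² = 1.090.
Ratio = 5.998/1.090 = cos²(16.7°)/cos²(65.9°) ≈ 5.50.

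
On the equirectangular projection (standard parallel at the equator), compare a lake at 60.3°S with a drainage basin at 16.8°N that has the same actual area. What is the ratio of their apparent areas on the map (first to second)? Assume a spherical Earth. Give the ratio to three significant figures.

For the equirectangular projection with φ₀ = 0 (plate carrée), h = 1 along meridians and k = sec φ along parallels.
Areal scale at 60.3°: h·k = 1.000 × 2.018 = 2.018.
Areal scale at 16.8°: h·k = 1.000 × 1.045 = 1.045.
Ratio = 2.018/1.045 ≈ 1.93.

1.93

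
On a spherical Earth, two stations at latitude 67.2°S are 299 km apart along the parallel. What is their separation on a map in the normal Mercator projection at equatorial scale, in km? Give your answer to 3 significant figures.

For Mercator, h = k = sec φ (a conformal cylindrical projection has a single point scale, 1/cos φ).
Along the parallel, k = sec 67.2° = 1/0.3875 = 2.581.
Map distance = 299 × 2.581 ≈ 772 km.

772 km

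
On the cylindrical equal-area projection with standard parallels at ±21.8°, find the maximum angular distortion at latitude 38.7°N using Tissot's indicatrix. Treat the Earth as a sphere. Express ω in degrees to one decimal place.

19.8°

For cylindrical equal-area with standard parallel φ₀, h = cos φ / cos φ₀ and k = cos φ₀ / cos φ, so h·k = 1.
At 38.7°: h = 0.8405, k = 1.190; principal scales a = 1.190, b = 0.8405.
sin(ω/2) = (a − b)/(a + b) = 0.3492/2.030 = 0.1720, so ω = 2 arcsin(0.1720) ≈ 19.8°.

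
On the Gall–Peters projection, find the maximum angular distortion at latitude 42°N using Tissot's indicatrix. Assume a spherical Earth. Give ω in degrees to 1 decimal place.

5.7°

Gall–Peters is a cylindrical equal-area projection with standard parallels at ±45°. For cylindrical equal-area with standard parallel φ₀, h = cos φ / cos φ₀ and k = cos φ₀ / cos φ, so h·k = 1.
At 42°: h = 1.051, k = 0.9515; principal scales a = 1.051, b = 0.9515.
sin(ω/2) = (a − b)/(a + b) = 0.09946/2.002 = 0.04967, so ω = 2 arcsin(0.04967) ≈ 5.7°.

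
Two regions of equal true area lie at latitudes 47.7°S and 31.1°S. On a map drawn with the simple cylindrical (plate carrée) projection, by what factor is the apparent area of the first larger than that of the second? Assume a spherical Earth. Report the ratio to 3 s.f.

Plate carrée maps x = Rλ, y = Rφ. The meridian scale is h = 1 and the parallel scale is k = 1/cos φ = sec φ.
Areal scale at 47.7°: h·k = 1.000 × 1.486 = 1.486.
Areal scale at 31.1°: h·k = 1.000 × 1.168 = 1.168.
Ratio = 1.486/1.168 ≈ 1.27.

1.27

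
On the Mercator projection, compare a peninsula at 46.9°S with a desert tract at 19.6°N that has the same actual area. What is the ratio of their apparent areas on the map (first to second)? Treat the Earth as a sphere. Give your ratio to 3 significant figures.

1.90

Mercator is conformal with k = sec φ, so areal scale = k² = sec²φ.
At 46.9°: sec²(46.9°) = 1/0.6833² = 2.142.
At 19.6°: sec²(19.6°) = 1/0.9421² = 1.127.
Ratio = 2.142/1.127 = cos²(19.6°)/cos²(46.9°) ≈ 1.90.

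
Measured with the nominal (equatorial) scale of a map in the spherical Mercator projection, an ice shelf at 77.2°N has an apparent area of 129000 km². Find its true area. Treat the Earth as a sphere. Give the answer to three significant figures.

6330 km²

The Mercator projection is conformal; its linear scale factor is the same in every direction and equals sec φ = 1/cos φ.
Areal scale = k² = sec²φ = 1/cos²(77.2°) = 1/0.2215² = 20.37.
True area = apparent / (areal scale) = 129000 / 20.37 ≈ 6330 km².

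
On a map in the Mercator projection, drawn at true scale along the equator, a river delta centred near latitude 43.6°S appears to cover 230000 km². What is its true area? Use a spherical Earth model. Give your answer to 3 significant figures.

The Mercator projection is conformal; its linear scale factor is the same in every direction and equals sec φ = 1/cos φ.
Areal scale = k² = sec²φ = 1/cos²(43.6°) = 1/0.7242² = 1.907.
True area = apparent / (areal scale) = 230000 / 1.907 ≈ 121000 km².

121000 km²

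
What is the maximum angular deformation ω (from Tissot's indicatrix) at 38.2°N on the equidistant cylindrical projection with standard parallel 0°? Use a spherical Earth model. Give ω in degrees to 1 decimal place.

In the plate carrée (x = Rλ, y = Rφ), meridians are true-scale (h = 1) and parallels are stretched by k = sec φ.
At 38.2°: h = 1.000, k = 1.272; principal scales a = 1.272, b = 1.000.
sin(ω/2) = (a − b)/(a + b) = 0.2725/2.272 = 0.1199, so ω = 2 arcsin(0.1199) ≈ 13.8°.

13.8°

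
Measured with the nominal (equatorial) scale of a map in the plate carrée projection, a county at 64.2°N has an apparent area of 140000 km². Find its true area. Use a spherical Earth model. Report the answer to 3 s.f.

60900 km²

In the plate carrée (x = Rλ, y = Rφ), meridians are true-scale (h = 1) and parallels are stretched by k = sec φ.
Areal scale = h·k = 1 × sec φ; at 64.2°, h = 1.000, k = 2.298, so h·k = 2.298.
True area = apparent / (areal scale) = 140000 / 2.298 ≈ 60900 km².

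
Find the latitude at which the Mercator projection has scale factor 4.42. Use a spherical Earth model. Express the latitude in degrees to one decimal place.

Mercator scale is k = sec φ = 1/cos φ.
1/cos φ = 4.42  ⇒  cos φ = 0.2262  ⇒  φ = arccos(0.2262) ≈ 76.9°.

76.9°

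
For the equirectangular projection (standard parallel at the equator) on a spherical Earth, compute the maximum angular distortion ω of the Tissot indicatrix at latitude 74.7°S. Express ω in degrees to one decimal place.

For the equirectangular projection with φ₀ = 0 (plate carrée), h = 1 along meridians and k = sec φ along parallels.
At 74.7°: h = 1.000, k = 3.790; principal scales a = 3.790, b = 1.000.
sin(ω/2) = (a − b)/(a + b) = 2.790/4.790 = 0.5824, so ω = 2 arcsin(0.5824) ≈ 71.2°.

71.2°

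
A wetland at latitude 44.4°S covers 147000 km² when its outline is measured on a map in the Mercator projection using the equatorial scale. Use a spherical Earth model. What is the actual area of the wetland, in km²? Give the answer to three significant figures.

For Mercator, h = k = sec φ (a conformal cylindrical projection has a single point scale, 1/cos φ).
Areal scale = k² = sec²φ = 1/cos²(44.4°) = 1/0.7145² = 1.959.
True area = apparent / (areal scale) = 147000 / 1.959 ≈ 75000 km².

75000 km²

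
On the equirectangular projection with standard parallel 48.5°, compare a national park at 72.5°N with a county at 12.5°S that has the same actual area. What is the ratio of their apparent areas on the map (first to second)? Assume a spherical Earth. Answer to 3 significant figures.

The equidistant cylindrical projection with φ₀ = 48.5° has h = 1 (meridians true) and k = cos φ₀ / cos φ along parallels.
Areal scale at 72.5°: h·k = 1.000 × 2.204 = 2.204.
Areal scale at 12.5°: h·k = 1.000 × 0.6787 = 0.6787.
Ratio = 2.204/0.6787 ≈ 3.25.

3.25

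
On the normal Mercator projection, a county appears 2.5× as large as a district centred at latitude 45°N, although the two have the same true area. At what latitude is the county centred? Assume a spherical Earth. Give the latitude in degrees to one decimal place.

63.4°

For equal true areas on Mercator, apparent areas scale as sec²φ, so the ratio is cos²φ₂ / cos²φ₁.
cos²φ₂ / cos²φ₁ = 2.5  ⇒  cos φ₁ = cos 45° / √2.5 = 0.7071/1.581 = 0.4472.
φ₁ = arccos(0.4472) ≈ 63.4°.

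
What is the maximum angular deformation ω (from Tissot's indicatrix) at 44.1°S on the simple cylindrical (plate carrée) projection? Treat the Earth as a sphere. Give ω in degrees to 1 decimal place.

18.9°

In the plate carrée (x = Rλ, y = Rφ), meridians are true-scale (h = 1) and parallels are stretched by k = sec φ.
At 44.1°: h = 1.000, k = 1.393; principal scales a = 1.393, b = 1.000.
sin(ω/2) = (a − b)/(a + b) = 0.3925/2.393 = 0.1641, so ω = 2 arcsin(0.1641) ≈ 18.9°.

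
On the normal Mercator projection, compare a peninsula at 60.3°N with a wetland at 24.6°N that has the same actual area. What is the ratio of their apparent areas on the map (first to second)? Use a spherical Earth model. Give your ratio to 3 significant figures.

On Mercator, area is exaggerated by sec²φ = 1/cos²φ.
At 60.3°: sec²(60.3°) = 1/0.4955² = 4.074.
At 24.6°: sec²(24.6°) = 1/0.9092² = 1.210.
Ratio = 4.074/1.210 = cos²(24.6°)/cos²(60.3°) ≈ 3.37.

3.37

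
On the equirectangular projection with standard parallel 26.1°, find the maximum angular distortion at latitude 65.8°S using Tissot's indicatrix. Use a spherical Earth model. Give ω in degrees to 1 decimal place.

43.8°

The equidistant cylindrical projection with φ₀ = 26.1° has h = 1 (meridians true) and k = cos φ₀ / cos φ along parallels.
At 65.8°: h = 1.000, k = 2.191; principal scales a = 2.191, b = 1.000.
sin(ω/2) = (a − b)/(a + b) = 1.191/3.191 = 0.3732, so ω = 2 arcsin(0.3732) ≈ 43.8°.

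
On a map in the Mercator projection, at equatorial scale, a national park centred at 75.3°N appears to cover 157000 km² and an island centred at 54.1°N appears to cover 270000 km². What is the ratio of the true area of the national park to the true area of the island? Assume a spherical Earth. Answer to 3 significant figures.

On Mercator the areal scale is sec²φ, so true area = apparent × cos²φ.
True area of national park: 157000 × cos²(75.3°) = 157000 × 0.06439 = 10110 km².
True area of island: 270000 × cos²(54.1°) = 270000 × 0.3438 = 92830 km².
Ratio = 10110 / 92830 ≈ 0.109.

0.109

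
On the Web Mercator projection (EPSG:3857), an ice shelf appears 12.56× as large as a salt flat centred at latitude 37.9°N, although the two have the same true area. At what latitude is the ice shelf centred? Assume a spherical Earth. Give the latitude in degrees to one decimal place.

For equal true areas on Mercator, apparent areas scale as sec²φ, so the ratio is cos²φ₂ / cos²φ₁.
cos²φ₂ / cos²φ₁ = 12.56  ⇒  cos φ₁ = cos 37.9° / √12.56 = 0.7891/3.544 = 0.2227.
φ₁ = arccos(0.2227) ≈ 77.1°.

77.1°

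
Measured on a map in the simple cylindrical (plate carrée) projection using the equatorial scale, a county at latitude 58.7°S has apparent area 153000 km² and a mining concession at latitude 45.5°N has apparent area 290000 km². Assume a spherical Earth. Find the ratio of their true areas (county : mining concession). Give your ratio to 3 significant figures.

On the plate carrée, areal scale = h·k = 1 × sec φ, so true area = apparent × cos φ.
True area of county: 153000 × cos(58.7°) = 153000 × 0.5195 = 79490 km².
True area of mining concession: 290000 × cos(45.5°) = 290000 × 0.7009 = 203300 km².
Ratio = 79490 / 203300 ≈ 0.391.

0.391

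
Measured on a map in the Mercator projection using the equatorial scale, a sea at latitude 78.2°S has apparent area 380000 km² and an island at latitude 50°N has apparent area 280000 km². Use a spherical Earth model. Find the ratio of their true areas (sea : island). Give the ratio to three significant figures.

0.137

Mercator's areal exaggeration is sec²φ; hence true area = (apparent area) · cos²φ.
True area of sea: 380000 × cos²(78.2°) = 380000 × 0.04182 = 15890 km².
True area of island: 280000 × cos²(50°) = 280000 × 0.4132 = 115700 km².
Ratio = 15890 / 115700 ≈ 0.137.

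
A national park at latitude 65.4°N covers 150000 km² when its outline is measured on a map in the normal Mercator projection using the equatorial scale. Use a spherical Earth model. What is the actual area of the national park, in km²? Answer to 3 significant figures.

The Mercator projection is conformal; its linear scale factor is the same in every direction and equals sec φ = 1/cos φ.
Areal scale = k² = sec²φ = 1/cos²(65.4°) = 1/0.4163² = 5.771.
True area = apparent / (areal scale) = 150000 / 5.771 ≈ 26000 km².

26000 km²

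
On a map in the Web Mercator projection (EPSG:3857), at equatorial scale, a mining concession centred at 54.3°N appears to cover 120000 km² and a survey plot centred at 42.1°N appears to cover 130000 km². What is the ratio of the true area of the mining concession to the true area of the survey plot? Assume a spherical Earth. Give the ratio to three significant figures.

Mercator's areal exaggeration is sec²φ; hence true area = (apparent area) · cos²φ.
True area of mining concession: 120000 × cos²(54.3°) = 120000 × 0.3405 = 40860 km².
True area of survey plot: 130000 × cos²(42.1°) = 130000 × 0.5505 = 71570 km².
Ratio = 40860 / 71570 ≈ 0.571.

0.571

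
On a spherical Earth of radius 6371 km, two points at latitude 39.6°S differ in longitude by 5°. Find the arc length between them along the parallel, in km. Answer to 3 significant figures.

428 km

Arc length along a parallel = R cos φ · Δλ (with Δλ in radians).
= 6371 × cos 39.6° × (5° × π/180) = 6371 × 0.7705 × 0.08727 ≈ 428 km.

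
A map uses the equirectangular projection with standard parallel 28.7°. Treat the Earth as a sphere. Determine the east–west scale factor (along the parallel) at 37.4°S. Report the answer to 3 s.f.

The equidistant cylindrical projection with φ₀ = 28.7° has h = 1 (meridians true) and k = cos φ₀ / cos φ along parallels.
k = cos 28.7° / cos 37.4° = 0.8771/0.7944 = 1.104.

1.10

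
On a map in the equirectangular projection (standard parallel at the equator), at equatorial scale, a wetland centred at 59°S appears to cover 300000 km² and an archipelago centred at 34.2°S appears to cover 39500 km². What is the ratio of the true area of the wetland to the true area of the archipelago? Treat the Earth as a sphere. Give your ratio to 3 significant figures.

On the plate carrée, areal scale = h·k = 1 × sec φ, so true area = apparent × cos φ.
True area of wetland: 300000 × cos(59°) = 300000 × 0.5150 = 154500 km².
True area of archipelago: 39500 × cos(34.2°) = 39500 × 0.8271 = 32670 km².
Ratio = 154500 / 32670 ≈ 4.73.

4.73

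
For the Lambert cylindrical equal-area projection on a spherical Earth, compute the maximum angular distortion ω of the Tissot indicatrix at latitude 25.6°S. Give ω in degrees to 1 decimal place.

11.8°

The Lambert cylindrical equal-area projection is the cylindrical equal-area projection with its standard parallel at the equator (φ₀ = 0). Cylindrical equal-area (φ₀ = 0°): h = cos φ / cos 0° along meridians, k = cos 0° / cos φ along parallels; h·k = 1.
At 25.6°: h = 0.9018, k = 1.109; principal scales a = 1.109, b = 0.9018.
sin(ω/2) = (a − b)/(a + b) = 0.2070/2.011 = 0.1030, so ω = 2 arcsin(0.1030) ≈ 11.8°.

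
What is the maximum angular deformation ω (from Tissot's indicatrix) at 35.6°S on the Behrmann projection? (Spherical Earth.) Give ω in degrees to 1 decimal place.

7.2°

The Behrmann projection is cylindrical equal-area with φ₀ = 30°. Cylindrical equal-area (φ₀ = 30°): h = cos φ / cos 30° along meridians, k = cos 30° / cos φ along parallels; h·k = 1.
At 35.6°: h = 0.9389, k = 1.065; principal scales a = 1.065, b = 0.9389.
sin(ω/2) = (a − b)/(a + b) = 0.1262/2.004 = 0.06298, so ω = 2 arcsin(0.06298) ≈ 7.2°.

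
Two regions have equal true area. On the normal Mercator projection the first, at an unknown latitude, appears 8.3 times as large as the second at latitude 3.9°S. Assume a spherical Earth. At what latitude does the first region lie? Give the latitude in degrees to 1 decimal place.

69.7°

Mercator areal scale is sec²φ, so apparent-area ratio = sec²φ₁ / sec²φ₂ = cos²φ₂ / cos²φ₁.
cos²φ₂ / cos²φ₁ = 8.3  ⇒  cos φ₁ = cos 3.9° / √8.3 = 0.9977/2.881 = 0.3463.
φ₁ = arccos(0.3463) ≈ 69.7°.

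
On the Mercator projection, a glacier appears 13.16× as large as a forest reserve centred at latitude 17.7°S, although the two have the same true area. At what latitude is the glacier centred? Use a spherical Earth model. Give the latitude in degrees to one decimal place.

74.8°

On Mercator, (apparent₁)/(apparent₂) = sec²φ₁ / sec²φ₂ when true areas are equal.
cos²φ₂ / cos²φ₁ = 13.16  ⇒  cos φ₁ = cos 17.7° / √13.16 = 0.9527/3.628 = 0.2626.
φ₁ = arccos(0.2626) ≈ 74.8°.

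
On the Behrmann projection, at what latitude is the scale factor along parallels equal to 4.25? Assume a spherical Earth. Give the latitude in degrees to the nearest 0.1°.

78.2°

Behrmann is a cylindrical equal-area projection with standard parallels at ±30°. A cylindrical equal-area projection with standard parallel φ₀ has meridian scale h = cos φ / cos φ₀ and parallel scale k = cos φ₀ / cos φ (so areas are preserved, h·k = 1).
k = cos φ₀ / cos φ = 4.25  ⇒  cos φ = cos 30° / 4.25 = 0.2038.
φ = arccos(0.2038) ≈ 78.2°.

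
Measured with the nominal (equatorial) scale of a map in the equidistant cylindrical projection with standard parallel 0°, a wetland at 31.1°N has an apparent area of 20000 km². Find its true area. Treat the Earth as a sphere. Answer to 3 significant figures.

In the plate carrée (x = Rλ, y = Rφ), meridians are true-scale (h = 1) and parallels are stretched by k = sec φ.
Areal scale = h·k = 1 × sec φ; at 31.1°, h = 1.000, k = 1.168, so h·k = 1.168.
True area = apparent / (areal scale) = 20000 / 1.168 ≈ 17100 km².

17100 km²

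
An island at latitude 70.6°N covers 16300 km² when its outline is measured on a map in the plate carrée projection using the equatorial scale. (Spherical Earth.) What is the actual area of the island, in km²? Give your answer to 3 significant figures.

For the equirectangular projection with φ₀ = 0 (plate carrée), h = 1 along meridians and k = sec φ along parallels.
Areal scale = h·k = 1 × sec φ; at 70.6°, h = 1.000, k = 3.011, so h·k = 3.011.
True area = apparent / (areal scale) = 16300 / 3.011 ≈ 5410 km².

5410 km²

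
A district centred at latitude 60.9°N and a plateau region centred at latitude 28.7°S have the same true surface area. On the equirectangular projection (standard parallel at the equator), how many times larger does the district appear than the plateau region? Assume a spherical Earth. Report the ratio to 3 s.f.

1.80

For the equirectangular projection with φ₀ = 0 (plate carrée), h = 1 along meridians and k = sec φ along parallels.
Areal scale at 60.9°: h·k = 1.000 × 2.056 = 2.056.
Areal scale at 28.7°: h·k = 1.000 × 1.140 = 1.140.
Ratio = 2.056/1.140 ≈ 1.80.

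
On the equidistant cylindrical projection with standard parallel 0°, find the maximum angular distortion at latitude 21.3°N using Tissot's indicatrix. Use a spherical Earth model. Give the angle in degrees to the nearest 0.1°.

4.1°

Plate carrée maps x = Rλ, y = Rφ. The meridian scale is h = 1 and the parallel scale is k = 1/cos φ = sec φ.
At 21.3°: h = 1.000, k = 1.073; principal scales a = 1.073, b = 1.000.
sin(ω/2) = (a − b)/(a + b) = 0.07332/2.073 = 0.03536, so ω = 2 arcsin(0.03536) ≈ 4.1°.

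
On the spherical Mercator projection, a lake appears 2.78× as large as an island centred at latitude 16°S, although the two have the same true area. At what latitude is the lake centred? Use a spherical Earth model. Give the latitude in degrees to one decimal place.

For equal true areas on Mercator, apparent areas scale as sec²φ, so the ratio is cos²φ₂ / cos²φ₁.
cos²φ₂ / cos²φ₁ = 2.78  ⇒  cos φ₁ = cos 16° / √2.78 = 0.9613/1.667 = 0.5765.
φ₁ = arccos(0.5765) ≈ 54.8°.

54.8°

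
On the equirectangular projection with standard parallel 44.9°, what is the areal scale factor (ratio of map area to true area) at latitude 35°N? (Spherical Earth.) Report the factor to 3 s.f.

0.865

With standard parallel φ₀ = 44.9°, the equirectangular projection gives x = Rλ cos φ₀, y = Rφ, so h = 1 and k = cos 44.9° / cos φ.
Areal scale = h·k = 1 × cos φ₀ / cos φ; at 35°, h = 1.000, k = 0.8647, so h·k = 0.8647.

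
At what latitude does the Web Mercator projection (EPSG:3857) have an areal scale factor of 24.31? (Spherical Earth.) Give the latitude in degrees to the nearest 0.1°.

78.3°

Mercator areal scale is sec²φ.
sec²φ = 24.31  ⇒  cos²φ = 0.04114  ⇒  cos φ = 0.2028.
φ = arccos(0.2028) ≈ 78.3°.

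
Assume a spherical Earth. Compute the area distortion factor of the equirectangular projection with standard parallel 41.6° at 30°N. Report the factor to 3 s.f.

With standard parallel φ₀ = 41.6°, the equirectangular projection gives x = Rλ cos φ₀, y = Rφ, so h = 1 and k = cos 41.6° / cos φ.
Areal scale = h·k = 1 × cos φ₀ / cos φ; at 30°, h = 1.000, k = 0.8635, so h·k = 0.8635.

0.863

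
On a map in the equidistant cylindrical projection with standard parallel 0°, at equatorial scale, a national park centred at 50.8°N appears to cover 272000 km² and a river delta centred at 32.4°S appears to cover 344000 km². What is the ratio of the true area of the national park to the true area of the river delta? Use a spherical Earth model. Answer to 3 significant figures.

On the plate carrée, areal scale = h·k = 1 × sec φ, so true area = apparent × cos φ.
True area of national park: 272000 × cos(50.8°) = 272000 × 0.6320 = 171900 km².
True area of river delta: 344000 × cos(32.4°) = 344000 × 0.8443 = 290400 km².
Ratio = 171900 / 290400 ≈ 0.592.

0.592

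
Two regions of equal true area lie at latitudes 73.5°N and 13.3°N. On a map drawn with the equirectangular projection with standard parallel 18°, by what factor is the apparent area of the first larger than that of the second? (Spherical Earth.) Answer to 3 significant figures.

With standard parallel φ₀ = 18°, the equirectangular projection gives x = Rλ cos φ₀, y = Rφ, so h = 1 and k = cos 18° / cos φ.
Areal scale at 73.5°: h·k = 1.000 × 3.349 = 3.349.
Areal scale at 13.3°: h·k = 1.000 × 0.9773 = 0.9773.
Ratio = 3.349/0.9773 ≈ 3.43.

3.43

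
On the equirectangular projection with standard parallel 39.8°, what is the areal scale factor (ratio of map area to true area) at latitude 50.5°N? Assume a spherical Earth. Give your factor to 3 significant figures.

In the equirectangular projection with standard parallel φ₀ = 39.8° (x = Rλ cos φ₀, y = Rφ), meridians are true-scale (h = 1) and the parallel scale is k = cos φ₀ / cos φ.
Areal scale = h·k = 1 × cos φ₀ / cos φ; at 50.5°, h = 1.000, k = 1.208, so h·k = 1.208.

1.21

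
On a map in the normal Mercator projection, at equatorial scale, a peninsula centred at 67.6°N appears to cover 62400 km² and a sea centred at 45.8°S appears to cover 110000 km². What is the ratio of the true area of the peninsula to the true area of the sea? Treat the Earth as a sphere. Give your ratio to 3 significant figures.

0.169

Mercator's areal exaggeration is sec²φ; hence true area = (apparent area) · cos²φ.
True area of peninsula: 62400 × cos²(67.6°) = 62400 × 0.1452 = 9061 km².
True area of sea: 110000 × cos²(45.8°) = 110000 × 0.4860 = 53460 km².
Ratio = 9061 / 53460 ≈ 0.169.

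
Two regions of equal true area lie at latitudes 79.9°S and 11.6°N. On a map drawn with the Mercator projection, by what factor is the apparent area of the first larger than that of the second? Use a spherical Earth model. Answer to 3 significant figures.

Mercator is conformal with k = sec φ, so areal scale = k² = sec²φ.
At 79.9°: sec²(79.9°) = 1/0.1754² = 32.52.
At 11.6°: sec²(11.6°) = 1/0.9796² = 1.042.
Ratio = 32.52/1.042 = cos²(11.6°)/cos²(79.9°) ≈ 31.2.

31.2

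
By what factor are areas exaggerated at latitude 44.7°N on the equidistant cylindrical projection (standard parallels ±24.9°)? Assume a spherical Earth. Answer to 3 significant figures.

In the equirectangular projection with standard parallel φ₀ = 24.9° (x = Rλ cos φ₀, y = Rφ), meridians are true-scale (h = 1) and the parallel scale is k = cos φ₀ / cos φ.
Areal scale = h·k = 1 × cos φ₀ / cos φ; at 44.7°, h = 1.000, k = 1.276, so h·k = 1.276.

1.28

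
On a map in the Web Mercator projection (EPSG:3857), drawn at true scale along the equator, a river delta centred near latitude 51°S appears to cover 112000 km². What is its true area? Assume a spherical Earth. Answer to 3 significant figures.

44400 km²

The Mercator projection is conformal; its linear scale factor is the same in every direction and equals sec φ = 1/cos φ.
Areal scale = k² = sec²φ = 1/cos²(51°) = 1/0.6293² = 2.525.
True area = apparent / (areal scale) = 112000 / 2.525 ≈ 44400 km².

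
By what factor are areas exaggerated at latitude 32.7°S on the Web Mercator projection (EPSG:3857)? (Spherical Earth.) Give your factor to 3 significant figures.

For Mercator, h = k = sec φ (a conformal cylindrical projection has a single point scale, 1/cos φ).
Areal scale = k² = sec²φ = 1/cos²(32.7°) = 1/0.8415² = 1.412.

1.41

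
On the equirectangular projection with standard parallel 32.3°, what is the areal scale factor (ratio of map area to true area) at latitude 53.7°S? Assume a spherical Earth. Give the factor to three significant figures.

1.43

In the equirectangular projection with standard parallel φ₀ = 32.3° (x = Rλ cos φ₀, y = Rφ), meridians are true-scale (h = 1) and the parallel scale is k = cos φ₀ / cos φ.
Areal scale = h·k = 1 × cos φ₀ / cos φ; at 53.7°, h = 1.000, k = 1.428, so h·k = 1.428.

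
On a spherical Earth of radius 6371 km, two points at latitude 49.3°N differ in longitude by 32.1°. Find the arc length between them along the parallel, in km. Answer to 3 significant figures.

Arc length along a parallel = R cos φ · Δλ (with Δλ in radians).
= 6371 × cos 49.3° × (32.1° × π/180) = 6371 × 0.6521 × 0.5603 ≈ 2330 km.

2330 km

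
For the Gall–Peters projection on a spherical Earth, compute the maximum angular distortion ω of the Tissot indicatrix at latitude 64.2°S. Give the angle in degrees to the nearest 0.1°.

Gall–Peters is a cylindrical equal-area projection with standard parallels at ±45°. A cylindrical equal-area projection with standard parallel φ₀ has meridian scale h = cos φ / cos φ₀ and parallel scale k = cos φ₀ / cos φ (so areas are preserved, h·k = 1).
At 64.2°: h = 0.6155, k = 1.625; principal scales a = 1.625, b = 0.6155.
sin(ω/2) = (a − b)/(a + b) = 1.009/2.240 = 0.4505, so ω = 2 arcsin(0.4505) ≈ 53.5°.

53.5°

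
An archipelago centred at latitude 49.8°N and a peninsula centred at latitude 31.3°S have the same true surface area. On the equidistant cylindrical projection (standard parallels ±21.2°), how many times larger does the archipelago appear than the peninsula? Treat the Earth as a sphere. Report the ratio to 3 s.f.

In the equirectangular projection with standard parallel φ₀ = 21.2° (x = Rλ cos φ₀, y = Rφ), meridians are true-scale (h = 1) and the parallel scale is k = cos φ₀ / cos φ.
Areal scale at 49.8°: h·k = 1.000 × 1.444 = 1.444.
Areal scale at 31.3°: h·k = 1.000 × 1.091 = 1.091.
Ratio = 1.444/1.091 ≈ 1.32.

1.32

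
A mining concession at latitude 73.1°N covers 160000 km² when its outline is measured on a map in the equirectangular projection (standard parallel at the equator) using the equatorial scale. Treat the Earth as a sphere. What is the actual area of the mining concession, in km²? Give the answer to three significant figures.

46500 km²

In the plate carrée (x = Rλ, y = Rφ), meridians are true-scale (h = 1) and parallels are stretched by k = sec φ.
Areal scale = h·k = 1 × sec φ; at 73.1°, h = 1.000, k = 3.440, so h·k = 3.440.
True area = apparent / (areal scale) = 160000 / 3.440 ≈ 46500 km².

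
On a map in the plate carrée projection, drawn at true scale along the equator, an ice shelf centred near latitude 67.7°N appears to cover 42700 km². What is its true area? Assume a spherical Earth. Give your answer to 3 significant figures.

Plate carrée maps x = Rλ, y = Rφ. The meridian scale is h = 1 and the parallel scale is k = 1/cos φ = sec φ.
Areal scale = h·k = 1 × sec φ; at 67.7°, h = 1.000, k = 2.635, so h·k = 2.635.
True area = apparent / (areal scale) = 42700 / 2.635 ≈ 16200 km².

16200 km²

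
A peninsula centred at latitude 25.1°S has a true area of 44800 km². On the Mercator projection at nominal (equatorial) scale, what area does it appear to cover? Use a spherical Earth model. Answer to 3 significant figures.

54600 km²

For Mercator, h = k = sec φ (a conformal cylindrical projection has a single point scale, 1/cos φ).
Areal scale = k² = sec²φ = 1/cos²(25.1°) = 1/0.9056² = 1.219.
Apparent area = 44800 × 1.219 ≈ 54600 km².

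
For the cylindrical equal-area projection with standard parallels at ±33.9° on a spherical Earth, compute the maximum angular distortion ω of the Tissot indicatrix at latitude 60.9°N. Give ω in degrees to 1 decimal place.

58.5°

A cylindrical equal-area projection with standard parallel φ₀ has meridian scale h = cos φ / cos φ₀ and parallel scale k = cos φ₀ / cos φ (so areas are preserved, h·k = 1).
At 60.9°: h = 0.5859, k = 1.707; principal scales a = 1.707, b = 0.5859.
sin(ω/2) = (a − b)/(a + b) = 1.121/2.293 = 0.4888, so ω = 2 arcsin(0.4888) ≈ 58.5°.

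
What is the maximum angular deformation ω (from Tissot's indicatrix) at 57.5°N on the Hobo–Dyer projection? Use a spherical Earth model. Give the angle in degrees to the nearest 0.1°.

43.6°

Hobo–Dyer is a cylindrical equal-area projection with standard parallels at ±37.5°. For cylindrical equal-area with standard parallel φ₀, h = cos φ / cos φ₀ and k = cos φ₀ / cos φ, so h·k = 1.
At 57.5°: h = 0.6773, k = 1.477; principal scales a = 1.477, b = 0.6773.
sin(ω/2) = (a − b)/(a + b) = 0.7993/2.154 = 0.3711, so ω = 2 arcsin(0.3711) ≈ 43.6°.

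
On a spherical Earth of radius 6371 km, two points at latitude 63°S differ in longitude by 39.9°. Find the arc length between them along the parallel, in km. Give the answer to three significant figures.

Arc length along a parallel = R cos φ · Δλ (with Δλ in radians).
= 6371 × cos 63° × (39.9° × π/180) = 6371 × 0.4540 × 0.6964 ≈ 2010 km.

2010 km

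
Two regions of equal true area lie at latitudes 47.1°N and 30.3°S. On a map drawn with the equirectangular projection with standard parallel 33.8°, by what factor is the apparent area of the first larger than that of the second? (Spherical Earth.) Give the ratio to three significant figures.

1.27

With standard parallel φ₀ = 33.8°, the equirectangular projection gives x = Rλ cos φ₀, y = Rφ, so h = 1 and k = cos 33.8° / cos φ.
Areal scale at 47.1°: h·k = 1.000 × 1.221 = 1.221.
Areal scale at 30.3°: h·k = 1.000 × 0.9625 = 0.9625.
Ratio = 1.221/0.9625 ≈ 1.27.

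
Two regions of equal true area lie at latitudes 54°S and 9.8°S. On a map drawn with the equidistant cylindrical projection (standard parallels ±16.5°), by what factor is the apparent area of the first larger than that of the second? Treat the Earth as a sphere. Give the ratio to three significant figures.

In the equirectangular projection with standard parallel φ₀ = 16.5° (x = Rλ cos φ₀, y = Rφ), meridians are true-scale (h = 1) and the parallel scale is k = cos φ₀ / cos φ.
Areal scale at 54°: h·k = 1.000 × 1.631 = 1.631.
Areal scale at 9.8°: h·k = 1.000 × 0.9730 = 0.9730.
Ratio = 1.631/0.9730 ≈ 1.68.

1.68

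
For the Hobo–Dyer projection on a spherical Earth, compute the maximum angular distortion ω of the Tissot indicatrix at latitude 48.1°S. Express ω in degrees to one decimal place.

19.6°

The Hobo–Dyer projection is cylindrical equal-area with φ₀ = 37.5°. For cylindrical equal-area with standard parallel φ₀, h = cos φ / cos φ₀ and k = cos φ₀ / cos φ, so h·k = 1.
At 48.1°: h = 0.8418, k = 1.188; principal scales a = 1.188, b = 0.8418.
sin(ω/2) = (a − b)/(a + b) = 0.3462/2.030 = 0.1705, so ω = 2 arcsin(0.1705) ≈ 19.6°.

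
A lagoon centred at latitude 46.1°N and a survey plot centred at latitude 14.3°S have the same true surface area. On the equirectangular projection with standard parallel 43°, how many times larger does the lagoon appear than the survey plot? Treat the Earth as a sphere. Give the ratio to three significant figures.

In the equirectangular projection with standard parallel φ₀ = 43° (x = Rλ cos φ₀, y = Rφ), meridians are true-scale (h = 1) and the parallel scale is k = cos φ₀ / cos φ.
Areal scale at 46.1°: h·k = 1.000 × 1.055 = 1.055.
Areal scale at 14.3°: h·k = 1.000 × 0.7547 = 0.7547.
Ratio = 1.055/0.7547 ≈ 1.40.

1.40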